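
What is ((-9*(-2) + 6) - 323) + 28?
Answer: -271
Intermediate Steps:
((-9*(-2) + 6) - 323) + 28 = ((18 + 6) - 323) + 28 = (24 - 323) + 28 = -299 + 28 = -271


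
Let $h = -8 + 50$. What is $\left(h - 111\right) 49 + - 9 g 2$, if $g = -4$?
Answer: $-3309$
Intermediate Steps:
$h = 42$
$\left(h - 111\right) 49 + - 9 g 2 = \left(42 - 111\right) 49 + \left(-9\right) \left(-4\right) 2 = \left(-69\right) 49 + 36 \cdot 2 = -3381 + 72 = -3309$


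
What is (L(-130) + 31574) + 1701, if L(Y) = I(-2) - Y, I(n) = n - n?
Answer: 33405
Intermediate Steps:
I(n) = 0
L(Y) = -Y (L(Y) = 0 - Y = -Y)
(L(-130) + 31574) + 1701 = (-1*(-130) + 31574) + 1701 = (130 + 31574) + 1701 = 31704 + 1701 = 33405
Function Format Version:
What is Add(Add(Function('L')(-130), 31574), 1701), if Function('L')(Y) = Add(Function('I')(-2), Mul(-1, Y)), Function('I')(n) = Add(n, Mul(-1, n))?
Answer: 33405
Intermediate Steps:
Function('I')(n) = 0
Function('L')(Y) = Mul(-1, Y) (Function('L')(Y) = Add(0, Mul(-1, Y)) = Mul(-1, Y))
Add(Add(Function('L')(-130), 31574), 1701) = Add(Add(Mul(-1, -130), 31574), 1701) = Add(Add(130, 31574), 1701) = Add(31704, 1701) = 33405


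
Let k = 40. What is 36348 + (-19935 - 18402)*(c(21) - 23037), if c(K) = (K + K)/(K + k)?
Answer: 53873944683/61 ≈ 8.8318e+8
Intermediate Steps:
c(K) = 2*K/(40 + K) (c(K) = (K + K)/(K + 40) = (2*K)/(40 + K) = 2*K/(40 + K))
36348 + (-19935 - 18402)*(c(21) - 23037) = 36348 + (-19935 - 18402)*(2*21/(40 + 21) - 23037) = 36348 - 38337*(2*21/61 - 23037) = 36348 - 38337*(2*21*(1/61) - 23037) = 36348 - 38337*(42/61 - 23037) = 36348 - 38337*(-1405215/61) = 36348 + 53871727455/61 = 53873944683/61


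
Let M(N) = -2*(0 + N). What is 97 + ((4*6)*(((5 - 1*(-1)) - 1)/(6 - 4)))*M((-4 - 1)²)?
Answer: -2903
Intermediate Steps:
M(N) = -2*N
97 + ((4*6)*(((5 - 1*(-1)) - 1)/(6 - 4)))*M((-4 - 1)²) = 97 + ((4*6)*(((5 - 1*(-1)) - 1)/(6 - 4)))*(-2*(-4 - 1)²) = 97 + (24*(((5 + 1) - 1)/2))*(-2*(-5)²) = 97 + (24*((6 - 1)*(½)))*(-2*25) = 97 + (24*(5*(½)))*(-50) = 97 + (24*(5/2))*(-50) = 97 + 60*(-50) = 97 - 3000 = -2903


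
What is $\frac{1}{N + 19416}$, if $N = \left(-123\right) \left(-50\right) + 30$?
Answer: $\frac{1}{25596} \approx 3.9069 \cdot 10^{-5}$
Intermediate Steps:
$N = 6180$ ($N = 6150 + 30 = 6180$)
$\frac{1}{N + 19416} = \frac{1}{6180 + 19416} = \frac{1}{25596}$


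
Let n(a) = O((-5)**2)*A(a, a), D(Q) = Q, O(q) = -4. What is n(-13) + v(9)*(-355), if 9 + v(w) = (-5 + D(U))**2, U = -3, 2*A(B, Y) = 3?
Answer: -19531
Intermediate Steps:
A(B, Y) = 3/2 (A(B, Y) = (1/2)*3 = 3/2)
n(a) = -6 (n(a) = -4*3/2 = -6)
v(w) = 55 (v(w) = -9 + (-5 - 3)**2 = -9 + (-8)**2 = -9 + 64 = 55)
n(-13) + v(9)*(-355) = -6 + 55*(-355) = -6 - 19525 = -19531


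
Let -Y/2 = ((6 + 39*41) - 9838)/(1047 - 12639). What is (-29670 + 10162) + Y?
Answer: -113076601/5796 ≈ -19509.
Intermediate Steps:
Y = -8233/5796 (Y = -2*((6 + 39*41) - 9838)/(1047 - 12639) = -2*((6 + 1599) - 9838)/(-11592) = -2*(1605 - 9838)*(-1)/11592 = -(-16466)*(-1)/11592 = -2*8233/11592 = -8233/5796 ≈ -1.4205)
(-29670 + 10162) + Y = (-29670 + 10162) - 8233/5796 = -19508 - 8233/5796 = -113076601/5796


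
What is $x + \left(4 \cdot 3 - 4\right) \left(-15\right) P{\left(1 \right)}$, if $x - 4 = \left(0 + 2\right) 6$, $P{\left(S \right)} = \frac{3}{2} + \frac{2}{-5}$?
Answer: $-116$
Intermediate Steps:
$P{\left(S \right)} = \frac{11}{10}$ ($P{\left(S \right)} = 3 \cdot \frac{1}{2} + 2 \left(- \frac{1}{5}\right) = \frac{3}{2} - \frac{2}{5} = \frac{11}{10}$)
$x = 16$ ($x = 4 + \left(0 + 2\right) 6 = 4 + 2 \cdot 6 = 4 + 12 = 16$)
$x + \left(4 \cdot 3 - 4\right) \left(-15\right) P{\left(1 \right)} = 16 + \left(4 \cdot 3 - 4\right) \left(-15\right) \frac{11}{10} = 16 + \left(12 - 4\right) \left(-15\right) \frac{11}{10} = 16 + 8 \left(-15\right) \frac{11}{10} = 16 - 132 = -116$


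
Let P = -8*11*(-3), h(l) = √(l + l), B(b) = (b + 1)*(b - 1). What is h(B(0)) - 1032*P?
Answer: -272448 + I*√2 ≈ -2.7245e+5 + 1.4142*I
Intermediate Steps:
B(b) = (1 + b)*(-1 + b)
h(l) = √2*√l (h(l) = √(2*l) = √2*√l)
P = 264 (P = -88*(-3) = 264)
h(B(0)) - 1032*P = √2*√(-1 + 0²) - 1032*264 = √2*√(-1 + 0) - 272448 = √2*√(-1) - 272448 = √2*I - 272448 = I*√2 - 272448 = -272448 + I*√2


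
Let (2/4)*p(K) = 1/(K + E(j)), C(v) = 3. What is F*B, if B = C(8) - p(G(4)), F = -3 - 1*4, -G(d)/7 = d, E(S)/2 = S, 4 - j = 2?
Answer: -259/12 ≈ -21.583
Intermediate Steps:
j = 2 (j = 4 - 1*2 = 4 - 2 = 2)
E(S) = 2*S
G(d) = -7*d
F = -7 (F = -3 - 4 = -7)
p(K) = 2/(4 + K) (p(K) = 2/(K + 2*2) = 2/(K + 4) = 2/(4 + K))
B = 37/12 (B = 3 - 2/(4 - 7*4) = 3 - 2/(4 - 28) = 3 - 2/(-24) = 3 - 2*(-1)/24 = 3 - 1*(-1/12) = 3 + 1/12 = 37/12 ≈ 3.0833)
F*B = -7*37/12 = -259/12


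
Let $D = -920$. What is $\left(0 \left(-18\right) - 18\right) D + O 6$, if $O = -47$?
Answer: $16278$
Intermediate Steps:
$\left(0 \left(-18\right) - 18\right) D + O 6 = \left(0 \left(-18\right) - 18\right) \left(-920\right) - 282 = \left(0 - 18\right) \left(-920\right) - 282 = \left(-18\right) \left(-920\right) - 282 = 16560 - 282 = 16278$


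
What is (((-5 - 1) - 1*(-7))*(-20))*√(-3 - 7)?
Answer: -20*I*√10 ≈ -63.246*I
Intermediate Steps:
(((-5 - 1) - 1*(-7))*(-20))*√(-3 - 7) = ((-6 + 7)*(-20))*√(-10) = (1*(-20))*(I*√10) = -20*I*√10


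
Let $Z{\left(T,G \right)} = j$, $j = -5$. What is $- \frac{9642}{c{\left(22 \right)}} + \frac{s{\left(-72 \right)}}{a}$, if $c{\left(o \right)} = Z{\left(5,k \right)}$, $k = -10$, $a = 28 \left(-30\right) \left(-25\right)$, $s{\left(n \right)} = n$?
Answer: $\frac{1687347}{875} \approx 1928.4$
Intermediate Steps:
$a = 21000$ ($a = \left(-840\right) \left(-25\right) = 21000$)
$Z{\left(T,G \right)} = -5$
$c{\left(o \right)} = -5$
$- \frac{9642}{c{\left(22 \right)}} + \frac{s{\left(-72 \right)}}{a} = - \frac{9642}{-5} - \frac{72}{21000} = \left(-9642\right) \left(- \frac{1}{5}\right) - \frac{3}{875} = \frac{9642}{5} - \frac{3}{875} = \frac{1687347}{875}$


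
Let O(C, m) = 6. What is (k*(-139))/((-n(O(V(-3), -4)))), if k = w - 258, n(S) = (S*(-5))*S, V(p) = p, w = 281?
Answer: -3197/180 ≈ -17.761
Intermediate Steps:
n(S) = -5*S² (n(S) = (-5*S)*S = -5*S²)
k = 23 (k = 281 - 258 = 23)
(k*(-139))/((-n(O(V(-3), -4)))) = (23*(-139))/((-(-5)*6²)) = -3197/((-(-5)*36)) = -3197/((-1*(-180))) = -3197/180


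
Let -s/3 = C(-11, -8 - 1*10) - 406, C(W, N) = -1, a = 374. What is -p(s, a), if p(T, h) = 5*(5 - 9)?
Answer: 20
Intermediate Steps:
s = 1221 (s = -3*(-1 - 406) = -3*(-407) = 1221)
p(T, h) = -20 (p(T, h) = 5*(-4) = -20)
-p(s, a) = -1*(-20) = 20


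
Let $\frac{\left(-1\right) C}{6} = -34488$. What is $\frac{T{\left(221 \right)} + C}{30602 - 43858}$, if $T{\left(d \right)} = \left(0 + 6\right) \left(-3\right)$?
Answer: $- \frac{103455}{6628} \approx -15.609$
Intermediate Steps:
$C = 206928$ ($C = \left(-6\right) \left(-34488\right) = 206928$)
$T{\left(d \right)} = -18$ ($T{\left(d \right)} = 6 \left(-3\right) = -18$)
$\frac{T{\left(221 \right)} + C}{30602 - 43858} = \frac{-18 + 206928}{30602 - 43858} = \frac{206910}{-13256} = 206910 \left(- \frac{1}{13256}\right) = - \frac{103455}{6628}$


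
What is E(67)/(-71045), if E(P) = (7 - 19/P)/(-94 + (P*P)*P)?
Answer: -30/95412596669 ≈ -3.1442e-10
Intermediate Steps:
E(P) = (7 - 19/P)/(-94 + P³) (E(P) = (7 - 19/P)/(-94 + P²*P) = (7 - 19/P)/(-94 + P³))
E(67)/(-71045) = ((-19 + 7*67)/(67*(-94 + 67³)))/(-71045) = ((-19 + 469)/(67*(-94 + 300763)))*(-1/71045) = ((1/67)*450/300669)*(-1/71045) = ((1/67)*(1/300669)*450)*(-1/71045) = (150/6714941)*(-1/71045) = -30/95412596669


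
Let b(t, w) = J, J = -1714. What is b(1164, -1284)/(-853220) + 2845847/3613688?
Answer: 608581859643/770817718840 ≈ 0.78953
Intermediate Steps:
b(t, w) = -1714
b(1164, -1284)/(-853220) + 2845847/3613688 = -1714/(-853220) + 2845847/3613688 = -1714*(-1/853220) + 2845847*(1/3613688) = 857/426610 + 2845847/3613688 = 608581859643/770817718840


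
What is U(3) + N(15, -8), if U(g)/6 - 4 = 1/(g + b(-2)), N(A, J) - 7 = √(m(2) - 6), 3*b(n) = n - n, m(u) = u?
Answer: 33 + 2*I ≈ 33.0 + 2.0*I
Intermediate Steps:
b(n) = 0 (b(n) = (n - n)/3 = (⅓)*0 = 0)
N(A, J) = 7 + 2*I (N(A, J) = 7 + √(2 - 6) = 7 + √(-4) = 7 + 2*I)
U(g) = 24 + 6/g (U(g) = 24 + 6/(g + 0) = 24 + 6/g)
U(3) + N(15, -8) = (24 + 6/3) + (7 + 2*I) = (24 + 6*(⅓)) + (7 + 2*I) = (24 + 2) + (7 + 2*I) = 26 + (7 + 2*I) = 33 + 2*I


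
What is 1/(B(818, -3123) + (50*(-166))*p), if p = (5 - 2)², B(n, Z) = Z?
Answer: -1/77823 ≈ -1.2850e-5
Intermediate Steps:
p = 9 (p = 3² = 9)
1/(B(818, -3123) + (50*(-166))*p) = 1/(-3123 + (50*(-166))*9) = 1/(-3123 - 8300*9) = 1/(-3123 - 74700) = 1/(-77823) = -1/77823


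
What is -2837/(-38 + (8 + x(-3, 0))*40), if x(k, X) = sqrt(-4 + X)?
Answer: -400017/42962 + 56740*I/21481 ≈ -9.3109 + 2.6414*I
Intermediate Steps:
-2837/(-38 + (8 + x(-3, 0))*40) = -2837/(-38 + (8 + sqrt(-4 + 0))*40) = -2837/(-38 + (8 + sqrt(-4))*40) = -2837/(-38 + (8 + 2*I)*40) = -2837/(-38 + (320 + 80*I)) = -2837*(282 - 80*I)/85924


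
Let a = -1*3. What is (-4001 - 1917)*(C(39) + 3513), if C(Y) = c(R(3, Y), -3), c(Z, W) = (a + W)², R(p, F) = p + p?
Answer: -21002982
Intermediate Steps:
a = -3
R(p, F) = 2*p
c(Z, W) = (-3 + W)²
C(Y) = 36 (C(Y) = (-3 - 3)² = (-6)² = 36)
(-4001 - 1917)*(C(39) + 3513) = (-4001 - 1917)*(36 + 3513) = -5918*3549 = -21002982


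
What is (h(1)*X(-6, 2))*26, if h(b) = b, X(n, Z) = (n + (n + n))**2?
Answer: 8424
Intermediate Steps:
X(n, Z) = 9*n**2 (X(n, Z) = (n + 2*n)**2 = (3*n)**2 = 9*n**2)
(h(1)*X(-6, 2))*26 = (1*(9*(-6)**2))*26 = (1*(9*36))*26 = (1*324)*26 = 324*26 = 8424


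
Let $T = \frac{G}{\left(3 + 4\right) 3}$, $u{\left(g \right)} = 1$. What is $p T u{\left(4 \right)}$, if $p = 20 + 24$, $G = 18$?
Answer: $\frac{264}{7} \approx 37.714$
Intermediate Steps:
$p = 44$
$T = \frac{6}{7}$ ($T = \frac{18}{\left(3 + 4\right) 3} = \frac{18}{7 \cdot 3} = \frac{18}{21} = 18 \cdot \frac{1}{21} = \frac{6}{7} \approx 0.85714$)
$p T u{\left(4 \right)} = 44 \cdot \frac{6}{7} \cdot 1 = \frac{264}{7} \cdot 1 = \frac{264}{7}$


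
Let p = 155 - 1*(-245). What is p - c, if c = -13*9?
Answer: 517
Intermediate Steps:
p = 400 (p = 155 + 245 = 400)
c = -117
p - c = 400 - 1*(-117) = 400 + 117 = 517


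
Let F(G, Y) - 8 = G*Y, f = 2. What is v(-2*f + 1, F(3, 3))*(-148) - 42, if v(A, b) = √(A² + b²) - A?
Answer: -486 - 148*√298 ≈ -3040.9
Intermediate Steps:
F(G, Y) = 8 + G*Y
v(-2*f + 1, F(3, 3))*(-148) - 42 = (√((-2*2 + 1)² + (8 + 3*3)²) - (-2*2 + 1))*(-148) - 42 = (√((-4 + 1)² + (8 + 9)²) - (-4 + 1))*(-148) - 42 = (√((-3)² + 17²) - 1*(-3))*(-148) - 42 = (√(9 + 289) + 3)*(-148) - 42 = (√298 + 3)*(-148) - 42 = (3 + √298)*(-148) - 42 = (-444 - 148*√298) - 42 = -486 - 148*√298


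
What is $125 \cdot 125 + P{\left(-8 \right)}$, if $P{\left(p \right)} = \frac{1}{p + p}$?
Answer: $\frac{249999}{16} \approx 15625.0$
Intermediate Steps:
$P{\left(p \right)} = \frac{1}{2 p}$
$125 \cdot 125 + P{\left(-8 \right)} = 125 \cdot 125 + \frac{1}{2 \left(-8\right)} = 15625 + \frac{1}{2} \left(- \frac{1}{8}\right) = 15625 - \frac{1}{16} = \frac{249999}{16}$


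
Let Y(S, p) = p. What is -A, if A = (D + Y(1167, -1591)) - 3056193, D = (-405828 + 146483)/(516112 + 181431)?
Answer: 2132936084057/697543 ≈ 3.0578e+6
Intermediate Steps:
D = -259345/697543 ≈ -0.37180
A = -2132936084057/697543 (A = (-259345/697543 - 1591) - 3056193 = -1110050258/697543 - 3056193 = -2132936084057/697543 ≈ -3.0578e+6)
-A = -1*(-2132936084057/697543) = 2132936084057/697543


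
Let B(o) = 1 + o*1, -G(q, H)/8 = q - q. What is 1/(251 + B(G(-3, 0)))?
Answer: 1/252 ≈ 0.0039683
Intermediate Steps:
G(q, H) = 0 (G(q, H) = -8*(q - q) = -8*0 = 0)
B(o) = 1 + o
1/(251 + B(G(-3, 0))) = 1/(251 + (1 + 0)) = 1/(251 + 1) = 1/252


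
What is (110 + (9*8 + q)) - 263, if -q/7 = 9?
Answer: -144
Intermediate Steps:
q = -63 (q = -7*9 = -63)
(110 + (9*8 + q)) - 263 = (110 + (9*8 - 63)) - 263 = (110 + (72 - 63)) - 263 = (110 + 9) - 263 = 119 - 263 = -144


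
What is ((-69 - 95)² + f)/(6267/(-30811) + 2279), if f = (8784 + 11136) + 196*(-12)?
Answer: 97855736/5015143 ≈ 19.512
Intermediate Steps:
f = 17568 (f = 19920 - 2352 = 17568)
((-69 - 95)² + f)/(6267/(-30811) + 2279) = ((-69 - 95)² + 17568)/(6267/(-30811) + 2279) = ((-164)² + 17568)/(6267*(-1/30811) + 2279) = (26896 + 17568)/(-6267/30811 + 2279) = 44464/(70212002/30811) = 44464*(30811/70212002) = 97855736/5015143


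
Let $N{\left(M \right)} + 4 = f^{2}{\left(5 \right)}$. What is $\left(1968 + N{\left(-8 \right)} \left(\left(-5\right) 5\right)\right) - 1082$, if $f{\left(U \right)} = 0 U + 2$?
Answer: $886$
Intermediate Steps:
$f{\left(U \right)} = 2$ ($f{\left(U \right)} = 0 + 2 = 2$)
$N{\left(M \right)} = 0$ ($N{\left(M \right)} = -4 + 2^{2} = -4 + 4 = 0$)
$\left(1968 + N{\left(-8 \right)} \left(\left(-5\right) 5\right)\right) - 1082 = \left(1968 + 0 \left(\left(-5\right) 5\right)\right) - 1082 = \left(1968 + 0 \left(-25\right)\right) - 1082 = \left(1968 + 0\right) - 1082 = 1968 - 1082 = 886$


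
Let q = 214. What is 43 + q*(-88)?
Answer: -18789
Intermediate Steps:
43 + q*(-88) = 43 + 214*(-88) = 43 - 18832 = -18789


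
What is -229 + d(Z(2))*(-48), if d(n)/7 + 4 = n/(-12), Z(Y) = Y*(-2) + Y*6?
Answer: 1339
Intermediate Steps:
Z(Y) = 4*Y (Z(Y) = -2*Y + 6*Y = 4*Y)
d(n) = -28 - 7*n/12 (d(n) = -28 + 7*(n/(-12)) = -28 + 7*(n*(-1/12)) = -28 + 7*(-n/12) = -28 - 7*n/12)
-229 + d(Z(2))*(-48) = -229 + (-28 - 7*2/3)*(-48) = -229 + (-28 - 7/12*8)*(-48) = -229 + (-28 - 14/3)*(-48) = -229 - 98/3*(-48) = -229 + 1568 = 1339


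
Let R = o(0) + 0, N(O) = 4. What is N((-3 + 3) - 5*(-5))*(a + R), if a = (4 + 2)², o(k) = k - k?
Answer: 144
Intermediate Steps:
o(k) = 0
a = 36 (a = 6² = 36)
R = 0 (R = 0 + 0 = 0)
N((-3 + 3) - 5*(-5))*(a + R) = 4*(36 + 0) = 4*36 = 144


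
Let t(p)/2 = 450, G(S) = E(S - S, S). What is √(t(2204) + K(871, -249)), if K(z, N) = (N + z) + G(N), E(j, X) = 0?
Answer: √1522 ≈ 39.013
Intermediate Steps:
G(S) = 0
K(z, N) = N + z (K(z, N) = (N + z) + 0 = N + z)
t(p) = 900 (t(p) = 2*450 = 900)
√(t(2204) + K(871, -249)) = √(900 + (-249 + 871)) = √(900 + 622) = √1522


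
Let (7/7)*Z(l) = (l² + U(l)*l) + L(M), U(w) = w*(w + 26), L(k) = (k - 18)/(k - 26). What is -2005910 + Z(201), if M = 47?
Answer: 151315907/21 ≈ 7.2055e+6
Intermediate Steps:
L(k) = (-18 + k)/(-26 + k)
U(w) = w*(26 + w)
Z(l) = 29/21 + l² + l²*(26 + l) (Z(l) = (l² + (l*(26 + l))*l) + (-18 + 47)/(-26 + 47) = (l² + l²*(26 + l)) + 29/21 = 29/21 + l² + l²*(26 + l))
-2005910 + Z(201) = -2005910 + (29/21 + 201³ + 27*201²) = -2005910 + (29/21 + 8120601 + 27*40401) = -2005910 + (29/21 + 8120601 + 1090827) = -2005910 + 193440017/21 = 151315907/21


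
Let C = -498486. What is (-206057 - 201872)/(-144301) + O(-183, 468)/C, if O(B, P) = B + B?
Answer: 33899951610/11988671381 ≈ 2.8277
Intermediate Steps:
O(B, P) = 2*B
(-206057 - 201872)/(-144301) + O(-183, 468)/C = (-206057 - 201872)/(-144301) + (2*(-183))/(-498486) = -407929*(-1/144301) - 366*(-1/498486) = 407929/144301 + 61/83081 = 33899951610/11988671381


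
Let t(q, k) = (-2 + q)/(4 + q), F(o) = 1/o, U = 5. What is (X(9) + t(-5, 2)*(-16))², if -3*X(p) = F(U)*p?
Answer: 316969/25 ≈ 12679.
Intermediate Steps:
F(o) = 1/o
t(q, k) = (-2 + q)/(4 + q)
X(p) = -p/15 (X(p) = -p/(3*5) = -p/15)
(X(9) + t(-5, 2)*(-16))² = (-1/15*9 + ((-2 - 5)/(4 - 5))*(-16))² = (-⅗ + (-7/(-1))*(-16))² = (-⅗ - 1*(-7)*(-16))² = (-⅗ + 7*(-16))² = (-⅗ - 112)² = (-563/5)² = 316969/25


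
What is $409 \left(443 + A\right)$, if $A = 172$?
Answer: $251535$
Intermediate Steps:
$409 \left(443 + A\right) = 409 \left(443 + 172\right) = 409 \cdot 615 = 251535$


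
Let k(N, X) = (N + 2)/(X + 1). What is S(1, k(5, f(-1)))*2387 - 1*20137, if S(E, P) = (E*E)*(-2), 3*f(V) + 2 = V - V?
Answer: -24911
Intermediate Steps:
f(V) = -⅔ (f(V) = -⅔ + (V - V)/3 = -⅔ + (⅓)*0 = -⅔ + 0 = -⅔)
k(N, X) = (2 + N)/(1 + X)
S(E, P) = -2*E² (S(E, P) = E²*(-2) = -2*E²)
S(1, k(5, f(-1)))*2387 - 1*20137 = -2*1²*2387 - 1*20137 = -2*1*2387 - 20137 = -2*2387 - 20137 = -4774 - 20137 = -24911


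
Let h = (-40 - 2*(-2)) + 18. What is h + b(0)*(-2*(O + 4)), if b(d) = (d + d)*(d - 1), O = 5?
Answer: -18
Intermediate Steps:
b(d) = 2*d*(-1 + d) (b(d) = (2*d)*(-1 + d) = 2*d*(-1 + d))
h = -18 (h = (-40 + 4) + 18 = -36 + 18 = -18)
h + b(0)*(-2*(O + 4)) = -18 + (2*0*(-1 + 0))*(-2*(5 + 4)) = -18 + (2*0*(-1))*(-2*9) = -18 + 0*(-18) = -18 + 0 = -18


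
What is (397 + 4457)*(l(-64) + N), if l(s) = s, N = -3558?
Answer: -17581188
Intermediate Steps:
(397 + 4457)*(l(-64) + N) = (397 + 4457)*(-64 - 3558) = 4854*(-3622) = -17581188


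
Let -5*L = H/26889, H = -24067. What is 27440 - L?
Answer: 3689146733/134445 ≈ 27440.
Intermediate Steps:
L = 24067/134445 (L = -(-24067)/(5*26889) = -⅕*(-24067/26889) = 24067/134445 ≈ 0.17901)
27440 - L = 27440 - 1*24067/134445 = 27440 - 24067/134445 = 3689146733/134445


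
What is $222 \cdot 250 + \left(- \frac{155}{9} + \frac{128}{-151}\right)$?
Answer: $\frac{75399943}{1359} \approx 55482.0$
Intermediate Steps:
$222 \cdot 250 + \left(- \frac{155}{9} + \frac{128}{-151}\right) = 55500 + \left(\left(-155\right) \frac{1}{9} + 128 \left(- \frac{1}{151}\right)\right) = 55500 - \frac{24557}{1359} = \frac{75399943}{1359}$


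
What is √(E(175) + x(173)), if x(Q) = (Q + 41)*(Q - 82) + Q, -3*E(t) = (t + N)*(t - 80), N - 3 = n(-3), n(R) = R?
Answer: 2*√31737/3 ≈ 118.77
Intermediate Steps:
N = 0 (N = 3 - 3 = 0)
E(t) = -t*(-80 + t)/3 (E(t) = -(t + 0)*(t - 80)/3 = -t*(-80 + t)/3)
x(Q) = Q + (-82 + Q)*(41 + Q) (x(Q) = (41 + Q)*(-82 + Q) + Q = (-82 + Q)*(41 + Q) + Q = Q + (-82 + Q)*(41 + Q))
√(E(175) + x(173)) = √((⅓)*175*(80 - 1*175) + (-3362 + 173² - 40*173)) = √((⅓)*175*(80 - 175) + (-3362 + 29929 - 6920)) = √((⅓)*175*(-95) + 19647) = √(-16625/3 + 19647) = √(42316/3) = 2*√31737/3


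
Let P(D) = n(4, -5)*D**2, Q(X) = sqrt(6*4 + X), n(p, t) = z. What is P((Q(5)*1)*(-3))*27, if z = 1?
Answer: 7047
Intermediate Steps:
n(p, t) = 1
Q(X) = sqrt(24 + X)
P(D) = D**2 (P(D) = 1*D**2 = D**2)
P((Q(5)*1)*(-3))*27 = ((sqrt(24 + 5)*1)*(-3))**2*27 = ((sqrt(29)*1)*(-3))**2*27 = (sqrt(29)*(-3))**2*27 = (-3*sqrt(29))**2*27 = 261*27 = 7047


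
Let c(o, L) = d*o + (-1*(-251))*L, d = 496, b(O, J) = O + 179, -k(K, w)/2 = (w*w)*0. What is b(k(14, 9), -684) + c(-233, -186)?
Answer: -162075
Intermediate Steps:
k(K, w) = 0 (k(K, w) = -2*w*w*0 = -2*w²*0 = -2*0 = 0)
b(O, J) = 179 + O
c(o, L) = 251*L + 496*o (c(o, L) = 496*o + (-1*(-251))*L = 496*o + 251*L = 251*L + 496*o)
b(k(14, 9), -684) + c(-233, -186) = (179 + 0) + (251*(-186) + 496*(-233)) = 179 + (-46686 - 115568) = 179 - 162254 = -162075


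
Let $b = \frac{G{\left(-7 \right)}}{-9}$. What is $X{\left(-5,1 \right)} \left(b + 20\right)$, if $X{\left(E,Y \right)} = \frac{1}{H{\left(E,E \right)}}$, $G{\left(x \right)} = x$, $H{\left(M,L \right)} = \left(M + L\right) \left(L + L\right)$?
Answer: $\frac{187}{900} \approx 0.20778$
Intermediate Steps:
$H{\left(M,L \right)} = 2 L \left(L + M\right)$ ($H{\left(M,L \right)} = \left(L + M\right) 2 L = 2 L \left(L + M\right)$)
$X{\left(E,Y \right)} = \frac{1}{4 E^{2}}$ ($X{\left(E,Y \right)} = \frac{1}{2 E \left(E + E\right)} = \frac{1}{2 E 2 E} = \frac{1}{4 E^{2}}$)
$b = \frac{7}{9}$ ($b = - \frac{7}{-9} = \left(-7\right) \left(- \frac{1}{9}\right) = \frac{7}{9} \approx 0.77778$)
$X{\left(-5,1 \right)} \left(b + 20\right) = \frac{1}{4 \cdot 25} \left(\frac{7}{9} + 20\right) = \frac{1}{4} \cdot \frac{1}{25} \cdot \frac{187}{9} = \frac{1}{100} \cdot \frac{187}{9} = \frac{187}{900}$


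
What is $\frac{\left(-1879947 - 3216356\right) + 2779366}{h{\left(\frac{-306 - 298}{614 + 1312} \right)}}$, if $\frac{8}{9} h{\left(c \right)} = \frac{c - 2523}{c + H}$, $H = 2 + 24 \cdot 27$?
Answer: $\frac{11596696001408}{21869559} \approx 5.3027 \cdot 10^{5}$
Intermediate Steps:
$H = 650$ ($H = 2 + 648 = 650$)
$h{\left(c \right)} = \frac{9 \left(-2523 + c\right)}{8 \left(650 + c\right)}$ ($h{\left(c \right)} = \frac{9 \frac{c - 2523}{c + 650}}{8} = \frac{9 \frac{-2523 + c}{650 + c}}{8} = \frac{9 \left(-2523 + c\right)}{8 \left(650 + c\right)}$)
$\frac{\left(-1879947 - 3216356\right) + 2779366}{h{\left(\frac{-306 - 298}{614 + 1312} \right)}} = \frac{\left(-1879947 - 3216356\right) + 2779366}{\frac{9}{8} \frac{1}{650 + \frac{-306 - 298}{614 + 1312}} \left(-2523 + \frac{-306 - 298}{614 + 1312}\right)} = \frac{-5096303 + 2779366}{\frac{9}{8} \frac{1}{650 - \frac{604}{1926}} \left(-2523 - \frac{604}{1926}\right)} = - \frac{2316937}{\frac{9}{8} \frac{1}{650 - \frac{302}{963}} \left(-2523 - \frac{302}{963}\right)} = - \frac{2316937}{\frac{9}{8} \frac{1}{\frac{625648}{963}} \left(- \frac{2429951}{963}\right)} = - \frac{2316937}{\frac{9}{8} \cdot \frac{963}{625648} \left(- \frac{2429951}{963}\right)} = - \frac{2316937}{- \frac{21869559}{5005184}} = \left(-2316937\right) \left(- \frac{5005184}{21869559}\right) = \frac{11596696001408}{21869559}$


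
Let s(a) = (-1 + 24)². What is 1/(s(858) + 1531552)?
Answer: 1/1532081 ≈ 6.5271e-7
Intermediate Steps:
s(a) = 529 (s(a) = 23² = 529)
1/(s(858) + 1531552) = 1/(529 + 1531552) = 1/1532081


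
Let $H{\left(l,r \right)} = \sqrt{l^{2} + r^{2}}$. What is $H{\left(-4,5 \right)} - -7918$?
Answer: $7918 + \sqrt{41} \approx 7924.4$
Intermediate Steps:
$H{\left(-4,5 \right)} - -7918 = \sqrt{\left(-4\right)^{2} + 5^{2}} - -7918 = \sqrt{16 + 25} + 7918 = \sqrt{41} + 7918 = 7918 + \sqrt{41}$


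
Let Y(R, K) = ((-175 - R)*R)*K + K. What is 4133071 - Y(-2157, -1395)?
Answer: -5959733264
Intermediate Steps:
Y(R, K) = K + K*R*(-175 - R) (Y(R, K) = (R*(-175 - R))*K + K = K*R*(-175 - R) + K = K + K*R*(-175 - R))
4133071 - Y(-2157, -1395) = 4133071 - (-1395)*(1 - 1*(-2157)**2 - 175*(-2157)) = 4133071 - (-1395)*(1 - 1*4652649 + 377475) = 4133071 - (-1395)*(1 - 4652649 + 377475) = 4133071 - (-1395)*(-4275173) = 4133071 - 1*5963866335 = 4133071 - 5963866335 = -5959733264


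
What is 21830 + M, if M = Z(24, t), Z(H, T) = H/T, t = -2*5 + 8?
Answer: 21818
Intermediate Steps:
t = -2 (t = -10 + 8 = -2)
M = -12 (M = 24/(-2) = 24*(-½) = -12)
21830 + M = 21830 - 12 = 21818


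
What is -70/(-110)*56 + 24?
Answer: 656/11 ≈ 59.636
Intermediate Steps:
-70/(-110)*56 + 24 = -70*(-1/110)*56 + 24 = (7/11)*56 + 24 = 392/11 + 24 = 656/11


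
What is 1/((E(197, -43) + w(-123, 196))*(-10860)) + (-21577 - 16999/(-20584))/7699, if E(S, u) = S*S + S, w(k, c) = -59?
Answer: -46962159278664799/16757450196058680 ≈ -2.8025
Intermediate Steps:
E(S, u) = S + S² (E(S, u) = S² + S = S + S²)
1/((E(197, -43) + w(-123, 196))*(-10860)) + (-21577 - 16999/(-20584))/7699 = 1/(197*(1 + 197) - 59*(-10860)) + (-21577 - 16999/(-20584))/7699 = -1/10860/(197*198 - 59) + (-21577 - 16999*(-1)/20584)*(1/7699) = -1/10860/(39006 - 59) + (-21577 - 1*(-16999/20584))*(1/7699) = -1/10860/38947 + (-21577 + 16999/20584)*(1/7699) = (1/38947)*(-1/10860) - 444123969/20584*1/7699 = -1/422964420 - 444123969/158476216 = -46962159278664799/16757450196058680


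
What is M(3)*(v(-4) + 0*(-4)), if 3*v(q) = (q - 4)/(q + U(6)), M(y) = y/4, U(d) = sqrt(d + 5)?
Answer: 8/5 + 2*sqrt(11)/5 ≈ 2.9267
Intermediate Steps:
U(d) = sqrt(5 + d)
M(y) = y/4 (M(y) = y*(1/4) = y/4)
v(q) = (-4 + q)/(3*(q + sqrt(11))) (v(q) = ((q - 4)/(q + sqrt(5 + 6)))/3 = ((-4 + q)/(q + sqrt(11)))/3 = (-4 + q)/(3*(q + sqrt(11))))
M(3)*(v(-4) + 0*(-4)) = ((1/4)*3)*((-4 - 4)/(3*(-4 + sqrt(11))) + 0*(-4)) = 3*((1/3)*(-8)/(-4 + sqrt(11)) + 0)/4 = 3*(-8/(3*(-4 + sqrt(11))) + 0)/4 = 3*(-8/(3*(-4 + sqrt(11))))/4 = -2/(-4 + sqrt(11))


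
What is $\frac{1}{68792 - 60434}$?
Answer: $\frac{1}{8358} \approx 0.00011965$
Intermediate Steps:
$\frac{1}{68792 - 60434} = \frac{1}{8358}$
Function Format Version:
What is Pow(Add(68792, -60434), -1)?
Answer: Rational(1, 8358) ≈ 0.00011965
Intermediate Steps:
Pow(Add(68792, -60434), -1) = Pow(8358, -1) = Rational(1, 8358)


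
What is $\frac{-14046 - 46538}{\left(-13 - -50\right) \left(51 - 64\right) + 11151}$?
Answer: $- \frac{30292}{5335} \approx -5.678$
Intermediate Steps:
$\frac{-14046 - 46538}{\left(-13 - -50\right) \left(51 - 64\right) + 11151} = - \frac{60584}{\left(-13 + 50\right) \left(-13\right) + 11151} = - \frac{60584}{37 \left(-13\right) + 11151} = - \frac{60584}{-481 + 11151} = - \frac{60584}{10670} = \left(-60584\right) \frac{1}{10670} = - \frac{30292}{5335}$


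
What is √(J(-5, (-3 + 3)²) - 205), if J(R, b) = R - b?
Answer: I*√210 ≈ 14.491*I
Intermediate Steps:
√(J(-5, (-3 + 3)²) - 205) = √((-5 - (-3 + 3)²) - 205) = √((-5 - 1*0²) - 205) = √((-5 - 1*0) - 205) = √((-5 + 0) - 205) = √(-5 - 205) = √(-210) = I*√210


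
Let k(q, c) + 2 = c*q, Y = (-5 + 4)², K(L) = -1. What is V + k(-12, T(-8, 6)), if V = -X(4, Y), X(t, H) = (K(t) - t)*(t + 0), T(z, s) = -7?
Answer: 102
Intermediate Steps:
Y = 1 (Y = (-1)² = 1)
X(t, H) = t*(-1 - t) (X(t, H) = (-1 - t)*(t + 0) = (-1 - t)*t = t*(-1 - t))
k(q, c) = -2 + c*q
V = 20 (V = -(-1)*4*(1 + 4) = -(-1)*4*5 = -1*(-20) = 20)
V + k(-12, T(-8, 6)) = 20 + (-2 - 7*(-12)) = 20 + (-2 + 84) = 20 + 82 = 102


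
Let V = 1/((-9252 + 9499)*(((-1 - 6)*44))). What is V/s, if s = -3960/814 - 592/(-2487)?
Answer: 92019/32389813456 ≈ 2.8410e-6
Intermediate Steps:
s = -425756/92019 (s = -3960*1/814 - 592*(-1/2487) = -180/37 + 592/2487 = -425756/92019 ≈ -4.6268)
V = -1/76076 (V = 1/(247*((-7*44))) = (1/247)/(-308) = (1/247)*(-1/308) = -1/76076 ≈ -1.3145e-5)
V/s = -1/(76076*(-425756/92019)) = -1/76076*(-92019/425756) = 92019/32389813456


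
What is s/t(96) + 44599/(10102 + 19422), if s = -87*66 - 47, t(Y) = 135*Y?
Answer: 101772151/95657760 ≈ 1.0639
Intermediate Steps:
s = -5789 (s = -5742 - 47 = -5789)
s/t(96) + 44599/(10102 + 19422) = -5789/(135*96) + 44599/(10102 + 19422) = -5789/12960 + 44599/29524 = 101772151/95657760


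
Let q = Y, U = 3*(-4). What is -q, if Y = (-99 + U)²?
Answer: -12321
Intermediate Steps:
U = -12
Y = 12321 (Y = (-99 - 12)² = (-111)² = 12321)
q = 12321
-q = -1*12321 = -12321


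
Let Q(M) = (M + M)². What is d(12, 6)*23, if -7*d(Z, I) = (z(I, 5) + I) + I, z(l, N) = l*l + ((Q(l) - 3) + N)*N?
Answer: -17894/7 ≈ -2556.3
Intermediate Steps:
Q(M) = 4*M² (Q(M) = (2*M)² = 4*M²)
z(l, N) = l² + N*(-3 + N + 4*l²) (z(l, N) = l*l + ((4*l² - 3) + N)*N = l² + ((-3 + 4*l²) + N)*N = l² + (-3 + N + 4*l²)*N = l² + N*(-3 + N + 4*l²))
d(Z, I) = -10/7 - 3*I² - 2*I/7 (d(Z, I) = -(((5² + I² - 3*5 + 4*5*I²) + I) + I)/7 = -(((25 + I² - 15 + 20*I²) + I) + I)/7 = -(((10 + 21*I²) + I) + I)/7 = -((10 + I + 21*I²) + I)/7 = -(10 + 2*I + 21*I²)/7 = -10/7 - 3*I² - 2*I/7)
d(12, 6)*23 = (-10/7 - 3*6² - 2/7*6)*23 = (-10/7 - 3*36 - 12/7)*23 = (-10/7 - 108 - 12/7)*23 = -778/7*23 = -17894/7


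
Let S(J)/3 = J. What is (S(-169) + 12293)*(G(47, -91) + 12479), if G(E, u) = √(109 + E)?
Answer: 147077494 + 23572*√39 ≈ 1.4722e+8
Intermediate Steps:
S(J) = 3*J
(S(-169) + 12293)*(G(47, -91) + 12479) = (3*(-169) + 12293)*(√(109 + 47) + 12479) = (-507 + 12293)*(√156 + 12479) = 11786*(2*√39 + 12479) = 11786*(12479 + 2*√39) = 147077494 + 23572*√39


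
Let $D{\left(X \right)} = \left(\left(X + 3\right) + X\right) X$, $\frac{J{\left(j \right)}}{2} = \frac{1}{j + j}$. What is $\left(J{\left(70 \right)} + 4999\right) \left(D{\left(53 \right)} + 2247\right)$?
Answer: $\frac{1403923172}{35} \approx 4.0112 \cdot 10^{7}$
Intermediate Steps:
$J{\left(j \right)} = \frac{1}{j}$ ($J{\left(j \right)} = \frac{2}{j + j} = \frac{2}{2 j} = 2 \frac{1}{2 j} = \frac{1}{j}$)
$D{\left(X \right)} = X \left(3 + 2 X\right)$ ($D{\left(X \right)} = \left(\left(3 + X\right) + X\right) X = \left(3 + 2 X\right) X = X \left(3 + 2 X\right)$)
$\left(J{\left(70 \right)} + 4999\right) \left(D{\left(53 \right)} + 2247\right) = \left(\frac{1}{70} + 4999\right) \left(53 \left(3 + 2 \cdot 53\right) + 2247\right) = \left(\frac{1}{70} + 4999\right) \left(53 \left(3 + 106\right) + 2247\right) = \frac{349931 \left(53 \cdot 109 + 2247\right)}{70} = \frac{349931 \left(5777 + 2247\right)}{70} = \frac{349931}{70} \cdot 8024 = \frac{1403923172}{35}$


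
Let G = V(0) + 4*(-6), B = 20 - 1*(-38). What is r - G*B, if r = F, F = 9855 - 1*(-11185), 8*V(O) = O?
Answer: 22432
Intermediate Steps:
B = 58 (B = 20 + 38 = 58)
V(O) = O/8
G = -24 (G = (1/8)*0 + 4*(-6) = 0 - 24 = -24)
F = 21040 (F = 9855 + 11185 = 21040)
r = 21040
r - G*B = 21040 - (-24)*58 = 21040 - 1*(-1392) = 21040 + 1392 = 22432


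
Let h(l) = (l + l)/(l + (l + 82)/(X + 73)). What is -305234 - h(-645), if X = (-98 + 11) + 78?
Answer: -12771988822/41843 ≈ -3.0524e+5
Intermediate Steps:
X = -9 (X = -87 + 78 = -9)
h(l) = 2*l/(41/32 + 65*l/64) (h(l) = (l + l)/(l + (l + 82)/(-9 + 73)) = (2*l)/(l + (82 + l)/64) = (2*l)/(l + (82 + l)*(1/64)) = (2*l)/(l + (41/32 + l/64)) = (2*l)/(41/32 + 65*l/64) = 2*l/(41/32 + 65*l/64))
-305234 - h(-645) = -305234 - 128*(-645)/(82 + 65*(-645)) = -305234 - 128*(-645)/(82 - 41925) = -305234 - 128*(-645)/(-41843) = -305234 - 128*(-645)*(-1)/41843 = -305234 - 1*82560/41843 = -305234 - 82560/41843 = -12771988822/41843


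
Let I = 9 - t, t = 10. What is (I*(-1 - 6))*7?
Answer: 49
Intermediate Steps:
I = -1 (I = 9 - 1*10 = 9 - 10 = -1)
(I*(-1 - 6))*7 = -(-1 - 6)*7 = -1*(-7)*7 = 7*7 = 49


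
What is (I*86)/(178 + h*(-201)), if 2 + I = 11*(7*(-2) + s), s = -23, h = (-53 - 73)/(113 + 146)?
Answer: -650719/5102 ≈ -127.54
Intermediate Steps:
h = -18/37 (h = -126/259 = -126*1/259 = -18/37 ≈ -0.48649)
I = -409 (I = -2 + 11*(7*(-2) - 23) = -2 + 11*(-14 - 23) = -2 + 11*(-37) = -2 - 407 = -409)
(I*86)/(178 + h*(-201)) = (-409*86)/(178 - 18/37*(-201)) = -35174/(178 + 3618/37) = -35174/10204/37 = -35174*37/10204 = -650719/5102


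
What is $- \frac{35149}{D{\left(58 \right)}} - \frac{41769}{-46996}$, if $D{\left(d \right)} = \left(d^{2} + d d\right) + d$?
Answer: $- \frac{684208985}{159457428} \approx -4.2909$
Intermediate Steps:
$D{\left(d \right)} = d + 2 d^{2}$ ($D{\left(d \right)} = \left(d^{2} + d^{2}\right) + d = 2 d^{2} + d = d + 2 d^{2}$)
$- \frac{35149}{D{\left(58 \right)}} - \frac{41769}{-46996} = - \frac{35149}{58 \left(1 + 2 \cdot 58\right)} - \frac{41769}{-46996} = - \frac{35149}{58 \left(1 + 116\right)} - - \frac{41769}{46996} = - \frac{35149}{58 \cdot 117} + \frac{41769}{46996} = - \frac{35149}{6786} + \frac{41769}{46996} = - \frac{684208985}{159457428}$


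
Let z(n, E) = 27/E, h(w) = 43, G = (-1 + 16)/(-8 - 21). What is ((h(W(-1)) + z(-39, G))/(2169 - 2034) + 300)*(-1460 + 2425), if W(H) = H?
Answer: 39073622/135 ≈ 2.8943e+5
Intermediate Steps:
G = -15/29 (G = 15/(-29) = 15*(-1/29) = -15/29 ≈ -0.51724)
((h(W(-1)) + z(-39, G))/(2169 - 2034) + 300)*(-1460 + 2425) = ((43 + 27/(-15/29))/(2169 - 2034) + 300)*(-1460 + 2425) = ((43 + 27*(-29/15))/135 + 300)*965 = ((43 - 261/5)*(1/135) + 300)*965 = (-46/5*1/135 + 300)*965 = (-46/675 + 300)*965 = (202454/675)*965 = 39073622/135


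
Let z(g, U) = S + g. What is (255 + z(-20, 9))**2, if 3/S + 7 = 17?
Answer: 5536609/100 ≈ 55366.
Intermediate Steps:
S = 3/10 (S = 3/(-7 + 17) = 3/10 ≈ 0.30000)
z(g, U) = 3/10 + g
(255 + z(-20, 9))**2 = (255 + (3/10 - 20))**2 = (255 - 197/10)**2 = (2353/10)**2 = 5536609/100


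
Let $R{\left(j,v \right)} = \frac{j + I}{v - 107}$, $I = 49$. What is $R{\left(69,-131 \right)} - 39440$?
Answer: $- \frac{4693419}{119} \approx -39441.0$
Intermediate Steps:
$R{\left(j,v \right)} = \frac{49 + j}{-107 + v}$ ($R{\left(j,v \right)} = \frac{j + 49}{v - 107} = \frac{49 + j}{-107 + v}$)
$R{\left(69,-131 \right)} - 39440 = \frac{49 + 69}{-107 - 131} - 39440 = \frac{1}{-238} \cdot 118 - 39440 = \left(- \frac{1}{238}\right) 118 - 39440 = - \frac{59}{119} - 39440 = - \frac{4693419}{119}$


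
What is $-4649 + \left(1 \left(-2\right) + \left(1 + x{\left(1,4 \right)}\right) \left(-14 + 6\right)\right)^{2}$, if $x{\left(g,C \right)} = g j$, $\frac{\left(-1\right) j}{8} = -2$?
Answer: $14395$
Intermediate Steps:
$j = 16$ ($j = \left(-8\right) \left(-2\right) = 16$)
$x{\left(g,C \right)} = 16 g$ ($x{\left(g,C \right)} = g 16 = 16 g$)
$-4649 + \left(1 \left(-2\right) + \left(1 + x{\left(1,4 \right)}\right) \left(-14 + 6\right)\right)^{2} = -4649 + \left(1 \left(-2\right) + \left(1 + 16 \cdot 1\right) \left(-14 + 6\right)\right)^{2} = -4649 + \left(-2 + \left(1 + 16\right) \left(-8\right)\right)^{2} = -4649 + \left(-2 + 17 \left(-8\right)\right)^{2} = -4649 + \left(-2 - 136\right)^{2} = -4649 + \left(-138\right)^{2} = -4649 + 19044 = 14395$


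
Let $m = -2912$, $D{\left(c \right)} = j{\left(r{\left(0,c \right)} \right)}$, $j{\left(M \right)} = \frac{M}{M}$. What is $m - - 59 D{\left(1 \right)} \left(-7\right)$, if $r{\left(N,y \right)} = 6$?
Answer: $-3325$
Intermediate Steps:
$j{\left(M \right)} = 1$
$D{\left(c \right)} = 1$
$m - - 59 D{\left(1 \right)} \left(-7\right) = -2912 - \left(-59\right) 1 \left(-7\right) = -2912 - \left(-59\right) \left(-7\right) = -2912 - 413 = -3325$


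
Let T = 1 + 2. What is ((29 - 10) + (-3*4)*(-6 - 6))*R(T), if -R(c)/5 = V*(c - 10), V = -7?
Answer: -39935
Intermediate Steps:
T = 3
R(c) = -350 + 35*c (R(c) = -(-35)*(c - 10) = -(-35)*(-10 + c) = -5*(70 - 7*c) = -350 + 35*c)
((29 - 10) + (-3*4)*(-6 - 6))*R(T) = ((29 - 10) + (-3*4)*(-6 - 6))*(-350 + 35*3) = (19 - 12*(-12))*(-350 + 105) = (19 + 144)*(-245) = 163*(-245) = -39935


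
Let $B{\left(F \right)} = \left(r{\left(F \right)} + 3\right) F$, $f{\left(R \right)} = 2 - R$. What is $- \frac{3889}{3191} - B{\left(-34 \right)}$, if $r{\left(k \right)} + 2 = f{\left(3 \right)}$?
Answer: $- \frac{3889}{3191} \approx -1.2187$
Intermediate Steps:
$r{\left(k \right)} = -3$ ($r{\left(k \right)} = -2 + \left(2 - 3\right) = -2 - 1 = -3$)
$B{\left(F \right)} = 0$ ($B{\left(F \right)} = \left(-3 + 3\right) F = 0 F = 0$)
$- \frac{3889}{3191} - B{\left(-34 \right)} = - \frac{3889}{3191} - 0 = \left(-3889\right) \frac{1}{3191} + 0 = - \frac{3889}{3191} + 0 = - \frac{3889}{3191}$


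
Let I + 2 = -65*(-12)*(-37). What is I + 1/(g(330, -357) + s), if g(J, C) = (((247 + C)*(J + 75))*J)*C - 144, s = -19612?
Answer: -151479775203327/5248415744 ≈ -28862.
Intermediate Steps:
I = -28862 (I = -2 - 65*(-12)*(-37) = -2 + 780*(-37) = -2 - 28860 = -28862)
g(J, C) = -144 + C*J*(75 + J)*(247 + C) (g(J, C) = (((247 + C)*(75 + J))*J)*C - 144 = (((75 + J)*(247 + C))*J)*C - 144 = (J*(75 + J)*(247 + C))*C - 144 = C*J*(75 + J)*(247 + C) - 144 = -144 + C*J*(75 + J)*(247 + C))
I + 1/(g(330, -357) + s) = -28862 + 1/((-144 + (-357)²*330² + 75*330*(-357)² + 247*(-357)*330² + 18525*(-357)*330) - 19612) = -28862 + 1/((-144 + 127449*108900 + 75*330*127449 + 247*(-357)*108900 - 2182430250) - 19612) = -28862 + 1/((-144 + 13879196100 + 3154362750 - 9602693100 - 2182430250) - 19612) = -28862 + 1/(5248435356 - 19612) = -28862 + 1/5248415744 = -151479775203327/5248415744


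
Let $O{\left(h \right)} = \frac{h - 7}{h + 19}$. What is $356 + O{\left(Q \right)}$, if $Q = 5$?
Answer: $\frac{4271}{12} \approx 355.92$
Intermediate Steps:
$O{\left(h \right)} = \frac{-7 + h}{19 + h}$
$356 + O{\left(Q \right)} = 356 + \frac{-7 + 5}{19 + 5} = 356 + \frac{1}{24} \left(-2\right) = 356 - \frac{1}{12} = \frac{4271}{12}$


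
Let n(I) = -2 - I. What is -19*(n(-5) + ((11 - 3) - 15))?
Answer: 76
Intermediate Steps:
-19*(n(-5) + ((11 - 3) - 15)) = -19*((-2 - 1*(-5)) + ((11 - 3) - 15)) = -19*((-2 + 5) + (8 - 15)) = -19*(3 - 7) = -19*(-4) = 76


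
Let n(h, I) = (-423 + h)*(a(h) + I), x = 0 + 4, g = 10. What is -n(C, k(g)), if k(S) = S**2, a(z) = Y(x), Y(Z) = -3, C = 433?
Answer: -970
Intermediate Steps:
x = 4
a(z) = -3
n(h, I) = (-423 + h)*(-3 + I)
-n(C, k(g)) = -(1269 - 423*10**2 - 3*433 + 10**2*433) = -(1269 - 423*100 - 1299 + 100*433) = -(1269 - 42300 - 1299 + 43300) = -1*970 = -970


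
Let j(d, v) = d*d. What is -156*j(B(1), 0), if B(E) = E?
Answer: -156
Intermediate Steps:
j(d, v) = d**2
-156*j(B(1), 0) = -156*1**2 = -156*1 = -156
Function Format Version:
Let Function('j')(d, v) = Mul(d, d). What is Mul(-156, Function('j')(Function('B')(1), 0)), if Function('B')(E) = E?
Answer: -156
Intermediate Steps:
Function('j')(d, v) = Pow(d, 2)
Mul(-156, Function('j')(Function('B')(1), 0)) = Mul(-156, Pow(1, 2)) = Mul(-156, 1) = -156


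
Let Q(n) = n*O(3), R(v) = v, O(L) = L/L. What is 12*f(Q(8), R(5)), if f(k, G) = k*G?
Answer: 480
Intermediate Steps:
O(L) = 1
Q(n) = n (Q(n) = n*1 = n)
f(k, G) = G*k
12*f(Q(8), R(5)) = 12*(5*8) = 12*40 = 480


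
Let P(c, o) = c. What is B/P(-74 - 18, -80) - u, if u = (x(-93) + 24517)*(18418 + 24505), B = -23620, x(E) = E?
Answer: -24112075191/23 ≈ -1.0484e+9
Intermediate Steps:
u = 1048351352 (u = (-93 + 24517)*(18418 + 24505) = 24424*42923 = 1048351352)
B/P(-74 - 18, -80) - u = -23620/(-74 - 18) - 1*1048351352 = -23620/(-92) - 1048351352 = -23620*(-1/92) - 1048351352 = 5905/23 - 1048351352 = -24112075191/23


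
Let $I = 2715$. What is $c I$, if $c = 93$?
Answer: $252495$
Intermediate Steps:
$c I = 93 \cdot 2715 = 252495$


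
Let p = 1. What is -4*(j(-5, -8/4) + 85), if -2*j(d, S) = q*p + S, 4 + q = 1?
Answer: -350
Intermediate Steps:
q = -3 (q = -4 + 1 = -3)
j(d, S) = 3/2 - S/2 (j(d, S) = -(-3*1 + S)/2 = -(-3 + S)/2 = 3/2 - S/2)
-4*(j(-5, -8/4) + 85) = -4*((3/2 - (-4)/4) + 85) = -4*((3/2 - ½*(-2)) + 85) = -4*((3/2 + 1) + 85) = -4*(5/2 + 85) = -4*175/2 = -350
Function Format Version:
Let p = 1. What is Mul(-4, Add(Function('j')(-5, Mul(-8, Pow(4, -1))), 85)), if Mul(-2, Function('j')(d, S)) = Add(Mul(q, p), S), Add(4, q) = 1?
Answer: -350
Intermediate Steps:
q = -3 (q = Add(-4, 1) = -3)
Function('j')(d, S) = Add(Rational(3, 2), Mul(Rational(-1, 2), S)) (Function('j')(d, S) = Mul(Rational(-1, 2), Add(Mul(-3, 1), S)) = Mul(Rational(-1, 2), Add(-3, S)) = Add(Rational(3, 2), Mul(Rational(-1, 2), S)))
Mul(-4, Add(Function('j')(-5, Mul(-8, Pow(4, -1))), 85)) = Mul(-4, Add(Add(Rational(3, 2), Mul(Rational(-1, 2), Mul(-8, Pow(4, -1)))), 85)) = Mul(-4, Add(Add(Rational(3, 2), Mul(Rational(-1, 2), Mul(-8, Rational(1, 4)))), 85)) = Mul(-4, Add(Add(Rational(3, 2), Mul(Rational(-1, 2), -2)), 85)) = Mul(-4, Add(Add(Rational(3, 2), 1), 85)) = Mul(-4, Add(Rational(5, 2), 85)) = Mul(-4, Rational(175, 2)) = -350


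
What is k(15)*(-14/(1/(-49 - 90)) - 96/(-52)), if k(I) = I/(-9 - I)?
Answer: -63305/52 ≈ -1217.4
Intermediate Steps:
k(15)*(-14/(1/(-49 - 90)) - 96/(-52)) = (-1*15/(9 + 15))*(-14/(1/(-49 - 90)) - 96/(-52)) = (-1*15/24)*(-14/(1/(-139)) - 96*(-1/52)) = (-1*15*1/24)*(-14/(-1/139) + 24/13) = -5*(-14*(-139) + 24/13)/8 = -5*(1946 + 24/13)/8 = -5/8*25322/13 = -63305/52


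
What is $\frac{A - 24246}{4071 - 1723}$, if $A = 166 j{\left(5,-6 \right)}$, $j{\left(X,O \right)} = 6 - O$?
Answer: $- \frac{11127}{1174} \approx -9.4779$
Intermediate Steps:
$A = 1992$ ($A = 166 \left(6 - -6\right) = 166 \left(6 + 6\right) = 166 \cdot 12 = 1992$)
$\frac{A - 24246}{4071 - 1723} = \frac{1992 - 24246}{4071 - 1723} = - \frac{22254}{2348} = \left(-22254\right) \frac{1}{2348} = - \frac{11127}{1174}$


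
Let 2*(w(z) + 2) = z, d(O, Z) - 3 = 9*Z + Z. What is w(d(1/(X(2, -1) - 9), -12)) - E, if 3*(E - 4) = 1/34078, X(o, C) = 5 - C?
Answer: -3297047/51117 ≈ -64.500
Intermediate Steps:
d(O, Z) = 3 + 10*Z (d(O, Z) = 3 + (9*Z + Z) = 3 + 10*Z)
E = 408937/102234 (E = 4 + (⅓)/34078 = 4 + (⅓)*(1/34078) = 4 + 1/102234 = 408937/102234 ≈ 4.0000)
w(z) = -2 + z/2
w(d(1/(X(2, -1) - 9), -12)) - E = (-2 + (3 + 10*(-12))/2) - 1*408937/102234 = (-2 + (3 - 120)/2) - 408937/102234 = (-2 + (½)*(-117)) - 408937/102234 = (-2 - 117/2) - 408937/102234 = -121/2 - 408937/102234 = -3297047/51117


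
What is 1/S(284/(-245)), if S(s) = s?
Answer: -245/284 ≈ -0.86268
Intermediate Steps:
1/S(284/(-245)) = 1/(284/(-245)) = 1/(284*(-1/245)) = 1/(-284/245) = -245/284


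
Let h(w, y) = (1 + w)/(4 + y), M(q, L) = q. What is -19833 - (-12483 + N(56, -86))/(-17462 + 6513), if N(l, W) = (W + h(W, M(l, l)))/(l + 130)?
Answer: -484710049049/24438168 ≈ -19834.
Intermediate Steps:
h(w, y) = (1 + w)/(4 + y)
N(l, W) = (W + (1 + W)/(4 + l))/(130 + l) (N(l, W) = (W + (1 + W)/(4 + l))/(l + 130) = (W + (1 + W)/(4 + l))/(130 + l))
-19833 - (-12483 + N(56, -86))/(-17462 + 6513) = -19833 - (-12483 + (1 - 86 - 86*(4 + 56))/((4 + 56)*(130 + 56)))/(-17462 + 6513) = -19833 - (-12483 + (1 - 86 - 86*60)/(60*186))/(-10949) = -19833 - (-12483 + (1/60)*(1/186)*(1 - 86 - 5160))*(-1)/10949 = -19833 - (-12483 + (1/60)*(1/186)*(-5245))*(-1)/10949 = -19833 - (-12483 - 1049/2232)*(-1)/10949 = -19833 - (-27863105)*(-1)/(2232*10949) = -19833 - 1*27863105/24438168 = -19833 - 27863105/24438168 = -484710049049/24438168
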